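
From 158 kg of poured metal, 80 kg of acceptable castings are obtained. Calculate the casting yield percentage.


Formula: Casting Yield = (W_good / W_total) * 100
Yield = (80 kg / 158 kg) * 100 = 50.6329%

50.6329%


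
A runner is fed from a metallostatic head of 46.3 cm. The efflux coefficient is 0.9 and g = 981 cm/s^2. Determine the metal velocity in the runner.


Formula: v = Cd * sqrt(2 * g * h)  (Torricelli with discharge coefficient)
2*g*h = 2 * 981 * 46.3 = 90840.6 cm^2/s^2
sqrt(90840.6) = 301.39774 cm/s
v = 0.9 * 301.39774 = 271.2580 cm/s

Answer: 271.2580 cm/s


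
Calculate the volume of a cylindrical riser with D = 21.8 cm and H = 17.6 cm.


Formula: V = pi * (D/2)^2 * H  (cylinder volume)
Radius = D/2 = 21.8/2 = 10.9 cm
V = pi * 10.9^2 * 17.6 = 6569.2462 cm^3


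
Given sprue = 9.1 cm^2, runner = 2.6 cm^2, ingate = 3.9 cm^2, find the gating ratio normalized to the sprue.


Sprue:Runner:Ingate = 1 : 2.6/9.1 : 3.9/9.1 = 1:0.29:0.43

Answer: 1:0.29:0.43


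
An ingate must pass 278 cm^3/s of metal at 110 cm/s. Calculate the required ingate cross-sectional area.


Formula: A_ingate = Q / v  (continuity equation)
A = 278 cm^3/s / 110 cm/s = 2.5273 cm^2

Answer: 2.5273 cm^2


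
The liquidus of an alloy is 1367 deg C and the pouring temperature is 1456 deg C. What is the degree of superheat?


Formula: Superheat = T_pour - T_melt
Superheat = 1456 - 1367 = 89 deg C


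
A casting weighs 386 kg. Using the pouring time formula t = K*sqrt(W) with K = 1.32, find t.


Formula: t = K * sqrt(W)
sqrt(W) = sqrt(386) = 19.64688
t = 1.32 * 19.64688 = 25.9339 s


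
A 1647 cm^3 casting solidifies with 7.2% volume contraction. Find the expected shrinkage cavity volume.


Formula: V_shrink = V_casting * shrinkage_pct / 100
V_shrink = 1647 cm^3 * 7.2 / 100 = 118.5840 cm^3

Final answer: 118.5840 cm^3


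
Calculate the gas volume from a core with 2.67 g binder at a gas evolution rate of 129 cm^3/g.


Formula: V_gas = W_binder * gas_evolution_rate
V = 2.67 g * 129 cm^3/g = 344.4300 cm^3

344.4300 cm^3


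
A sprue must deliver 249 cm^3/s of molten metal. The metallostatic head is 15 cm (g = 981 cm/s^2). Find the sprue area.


Formula: v = sqrt(2*g*h), A = Q/v
Velocity: v = sqrt(2 * 981 * 15) = sqrt(29430) = 171.5517 cm/s
Sprue area: A = Q / v = 249 / 171.5517 = 1.4515 cm^2


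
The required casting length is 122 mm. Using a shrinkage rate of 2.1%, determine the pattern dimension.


Formula: L_pattern = L_casting * (1 + shrinkage_rate/100)
Shrinkage factor = 1 + 2.1/100 = 1.021
L_pattern = 122 mm * 1.021 = 124.5620 mm

Answer: 124.5620 mm


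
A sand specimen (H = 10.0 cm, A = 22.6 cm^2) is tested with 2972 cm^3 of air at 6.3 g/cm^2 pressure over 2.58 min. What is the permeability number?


Formula: Permeability Number P = (V * H) / (p * A * t)
Numerator: V * H = 2972 * 10.0 = 29720.0
Denominator: p * A * t = 6.3 * 22.6 * 2.58 = 367.3404
P = 29720.0 / 367.3404 = 80.9059


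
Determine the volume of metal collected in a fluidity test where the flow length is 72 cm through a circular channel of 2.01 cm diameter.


Formula: V = pi * (d/2)^2 * L  (cylinder volume)
Radius = 2.01/2 = 1.005 cm
V = pi * 1.005^2 * 72 = 228.4623 cm^3


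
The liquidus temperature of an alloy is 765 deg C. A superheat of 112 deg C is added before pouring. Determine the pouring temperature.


Formula: T_pour = T_melt + Superheat
T_pour = 765 + 112 = 877 deg C

Final answer: 877 deg C


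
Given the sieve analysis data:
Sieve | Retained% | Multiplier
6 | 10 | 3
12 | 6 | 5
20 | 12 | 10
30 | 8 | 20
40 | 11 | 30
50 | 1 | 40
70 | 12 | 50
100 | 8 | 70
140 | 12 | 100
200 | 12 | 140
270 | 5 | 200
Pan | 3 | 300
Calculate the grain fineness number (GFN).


Formula: GFN = sum(pct * multiplier) / sum(pct)
sum(pct * multiplier) = 6650
sum(pct) = 100
GFN = 6650 / 100 = 66.50

66.50


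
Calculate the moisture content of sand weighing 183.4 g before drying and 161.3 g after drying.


Formula: MC = (W_wet - W_dry) / W_wet * 100
Water mass = 183.4 - 161.3 = 22.1 g
MC = 22.1 / 183.4 * 100 = 12.0502%


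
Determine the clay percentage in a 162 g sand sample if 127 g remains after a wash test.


Formula: Clay% = (W_total - W_washed) / W_total * 100
Clay mass = 162 - 127 = 35 g
Clay% = 35 / 162 * 100 = 21.6049%


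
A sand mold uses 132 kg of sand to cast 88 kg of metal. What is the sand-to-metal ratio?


Formula: Sand-to-Metal Ratio = W_sand / W_metal
Ratio = 132 kg / 88 kg = 1.5000

Final answer: 1.5000


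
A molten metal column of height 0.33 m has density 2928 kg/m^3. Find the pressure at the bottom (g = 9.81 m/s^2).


Formula: P = rho * g * h
rho * g = 2928 * 9.81 = 28723.68 N/m^3
P = 28723.68 * 0.33 = 9478.8144 Pa


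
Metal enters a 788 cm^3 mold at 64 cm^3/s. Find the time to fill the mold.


Formula: t_fill = V_mold / Q_flow
t = 788 cm^3 / 64 cm^3/s = 12.3125 s

Answer: 12.3125 s


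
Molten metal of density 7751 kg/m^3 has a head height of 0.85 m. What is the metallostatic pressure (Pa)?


Formula: P = rho * g * h
rho * g = 7751 * 9.81 = 76037.31 N/m^3
P = 76037.31 * 0.85 = 64631.7135 Pa

Final answer: 64631.7135 Pa


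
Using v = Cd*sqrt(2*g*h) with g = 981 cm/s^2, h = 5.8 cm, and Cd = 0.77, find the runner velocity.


Formula: v = Cd * sqrt(2 * g * h)  (Torricelli with discharge coefficient)
2*g*h = 2 * 981 * 5.8 = 11379.6 cm^2/s^2
sqrt(11379.6) = 106.67521 cm/s
v = 0.77 * 106.67521 = 82.1399 cm/s


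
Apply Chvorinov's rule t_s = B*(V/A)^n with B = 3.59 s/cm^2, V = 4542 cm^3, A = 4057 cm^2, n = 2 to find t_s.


Formula: t_s = B * (V/A)^n  (Chvorinov's rule, n=2)
Modulus M = V/A = 4542/4057 = 1.119546 cm
M^2 = 1.119546^2 = 1.253383 cm^2
t_s = 3.59 * 1.253383 = 4.4996 s

4.4996 s


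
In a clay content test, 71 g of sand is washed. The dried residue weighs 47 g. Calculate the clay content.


Formula: Clay% = (W_total - W_washed) / W_total * 100
Clay mass = 71 - 47 = 24 g
Clay% = 24 / 71 * 100 = 33.8028%

33.8028%


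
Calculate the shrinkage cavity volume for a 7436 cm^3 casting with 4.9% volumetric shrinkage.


Formula: V_shrink = V_casting * shrinkage_pct / 100
V_shrink = 7436 cm^3 * 4.9 / 100 = 364.3640 cm^3

364.3640 cm^3


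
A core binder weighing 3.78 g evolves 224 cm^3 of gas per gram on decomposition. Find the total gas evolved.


Formula: V_gas = W_binder * gas_evolution_rate
V = 3.78 g * 224 cm^3/g = 846.7200 cm^3

Answer: 846.7200 cm^3


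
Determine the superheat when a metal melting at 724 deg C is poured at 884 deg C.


Formula: Superheat = T_pour - T_melt
Superheat = 884 - 724 = 160 deg C

Final answer: 160 deg C


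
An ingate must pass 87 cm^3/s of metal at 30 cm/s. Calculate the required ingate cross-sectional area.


Formula: A_ingate = Q / v  (continuity equation)
A = 87 cm^3/s / 30 cm/s = 2.9000 cm^2

Answer: 2.9000 cm^2


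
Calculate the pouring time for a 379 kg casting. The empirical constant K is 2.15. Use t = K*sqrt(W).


Formula: t = K * sqrt(W)
sqrt(W) = sqrt(379) = 19.46792
t = 2.15 * 19.46792 = 41.8560 s

Answer: 41.8560 s


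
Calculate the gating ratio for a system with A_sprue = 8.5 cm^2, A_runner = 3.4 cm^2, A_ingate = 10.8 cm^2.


Sprue:Runner:Ingate = 1 : 3.4/8.5 : 10.8/8.5 = 1:0.40:1.27


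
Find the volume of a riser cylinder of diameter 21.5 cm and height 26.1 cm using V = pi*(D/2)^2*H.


Formula: V = pi * (D/2)^2 * H  (cylinder volume)
Radius = D/2 = 21.5/2 = 10.75 cm
V = pi * 10.75^2 * 26.1 = 9475.6129 cm^3

9475.6129 cm^3


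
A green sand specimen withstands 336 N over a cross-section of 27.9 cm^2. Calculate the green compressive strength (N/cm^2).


Formula: Compressive Strength = Force / Area
Strength = 336 N / 27.9 cm^2 = 12.0430 N/cm^2

12.0430 N/cm^2


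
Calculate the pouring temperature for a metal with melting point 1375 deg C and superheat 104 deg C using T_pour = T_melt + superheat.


Formula: T_pour = T_melt + Superheat
T_pour = 1375 + 104 = 1479 deg C

1479 deg C


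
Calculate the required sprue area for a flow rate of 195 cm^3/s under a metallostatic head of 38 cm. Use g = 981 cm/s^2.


Formula: v = sqrt(2*g*h), A = Q/v
Velocity: v = sqrt(2 * 981 * 38) = sqrt(74556) = 273.0494 cm/s
Sprue area: A = Q / v = 195 / 273.0494 = 0.7142 cm^2

Final answer: 0.7142 cm^2


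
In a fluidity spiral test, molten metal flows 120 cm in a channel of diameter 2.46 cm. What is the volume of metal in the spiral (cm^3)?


Formula: V = pi * (d/2)^2 * L  (cylinder volume)
Radius = 2.46/2 = 1.23 cm
V = pi * 1.23^2 * 120 = 570.3499 cm^3

Final answer: 570.3499 cm^3


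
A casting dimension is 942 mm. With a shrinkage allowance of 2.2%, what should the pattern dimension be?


Formula: L_pattern = L_casting * (1 + shrinkage_rate/100)
Shrinkage factor = 1 + 2.2/100 = 1.022
L_pattern = 942 mm * 1.022 = 962.7240 mm


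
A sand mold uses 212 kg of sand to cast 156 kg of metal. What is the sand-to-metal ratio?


Formula: Sand-to-Metal Ratio = W_sand / W_metal
Ratio = 212 kg / 156 kg = 1.3590

1.3590


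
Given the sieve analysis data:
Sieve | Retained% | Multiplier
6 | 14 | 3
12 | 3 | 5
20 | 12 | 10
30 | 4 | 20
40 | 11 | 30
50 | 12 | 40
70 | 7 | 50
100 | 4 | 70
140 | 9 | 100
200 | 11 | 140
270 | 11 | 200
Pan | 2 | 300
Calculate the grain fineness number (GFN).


Formula: GFN = sum(pct * multiplier) / sum(pct)
sum(pct * multiplier) = 6937
sum(pct) = 100
GFN = 6937 / 100 = 69.37

Final answer: 69.37


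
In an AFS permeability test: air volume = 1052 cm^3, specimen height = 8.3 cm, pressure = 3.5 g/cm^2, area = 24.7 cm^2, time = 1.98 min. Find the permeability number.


Formula: Permeability Number P = (V * H) / (p * A * t)
Numerator: V * H = 1052 * 8.3 = 8731.6
Denominator: p * A * t = 3.5 * 24.7 * 1.98 = 171.171
P = 8731.6 / 171.171 = 51.0110

Answer: 51.0110


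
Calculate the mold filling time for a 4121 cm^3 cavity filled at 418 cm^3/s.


Formula: t_fill = V_mold / Q_flow
t = 4121 cm^3 / 418 cm^3/s = 9.8589 s

Answer: 9.8589 s


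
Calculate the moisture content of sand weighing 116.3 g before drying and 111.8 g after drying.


Formula: MC = (W_wet - W_dry) / W_wet * 100
Water mass = 116.3 - 111.8 = 4.5 g
MC = 4.5 / 116.3 * 100 = 3.8693%

Answer: 3.8693%


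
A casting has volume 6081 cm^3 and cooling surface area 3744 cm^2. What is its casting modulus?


Formula: Casting Modulus M = V / A
M = 6081 cm^3 / 3744 cm^2 = 1.6242 cm


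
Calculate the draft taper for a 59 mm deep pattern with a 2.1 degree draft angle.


Formula: taper = depth * tan(draft_angle)
tan(2.1 deg) = 0.0366683
taper = 59 mm * 0.0366683 = 2.1634 mm


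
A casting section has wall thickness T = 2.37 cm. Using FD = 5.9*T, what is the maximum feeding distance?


Formula: FD = 5.9 * T  (riser feeding-distance rule)
FD = 5.9 * 2.37 cm = 13.9830 cm


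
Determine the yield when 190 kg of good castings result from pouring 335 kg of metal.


Formula: Casting Yield = (W_good / W_total) * 100
Yield = (190 kg / 335 kg) * 100 = 56.7164%


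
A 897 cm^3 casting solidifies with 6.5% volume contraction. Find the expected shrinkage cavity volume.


Formula: V_shrink = V_casting * shrinkage_pct / 100
V_shrink = 897 cm^3 * 6.5 / 100 = 58.3050 cm^3

Answer: 58.3050 cm^3


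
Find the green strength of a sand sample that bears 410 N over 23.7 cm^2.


Formula: Compressive Strength = Force / Area
Strength = 410 N / 23.7 cm^2 = 17.2996 N/cm^2

Final answer: 17.2996 N/cm^2


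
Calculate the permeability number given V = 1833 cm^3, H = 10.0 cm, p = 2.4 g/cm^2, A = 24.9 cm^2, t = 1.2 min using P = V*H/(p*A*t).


Formula: Permeability Number P = (V * H) / (p * A * t)
Numerator: V * H = 1833 * 10.0 = 18330.0
Denominator: p * A * t = 2.4 * 24.9 * 1.2 = 71.712
P = 18330.0 / 71.712 = 255.6058

Answer: 255.6058


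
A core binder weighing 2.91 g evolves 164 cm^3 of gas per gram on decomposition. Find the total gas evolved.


Formula: V_gas = W_binder * gas_evolution_rate
V = 2.91 g * 164 cm^3/g = 477.2400 cm^3


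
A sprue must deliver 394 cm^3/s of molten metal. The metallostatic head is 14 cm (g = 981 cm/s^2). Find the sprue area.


Formula: v = sqrt(2*g*h), A = Q/v
Velocity: v = sqrt(2 * 981 * 14) = sqrt(27468) = 165.7347 cm/s
Sprue area: A = Q / v = 394 / 165.7347 = 2.3773 cm^2

Answer: 2.3773 cm^2


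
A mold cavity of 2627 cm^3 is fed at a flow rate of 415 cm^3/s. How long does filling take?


Formula: t_fill = V_mold / Q_flow
t = 2627 cm^3 / 415 cm^3/s = 6.3301 s


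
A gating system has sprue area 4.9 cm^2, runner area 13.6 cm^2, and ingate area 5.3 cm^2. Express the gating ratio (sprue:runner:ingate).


Sprue:Runner:Ingate = 1 : 13.6/4.9 : 5.3/4.9 = 1:2.78:1.08

Answer: 1:2.78:1.08


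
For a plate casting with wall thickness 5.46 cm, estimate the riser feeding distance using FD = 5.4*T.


Formula: FD = 5.4 * T  (riser feeding-distance rule)
FD = 5.4 * 5.46 cm = 29.4840 cm

Final answer: 29.4840 cm


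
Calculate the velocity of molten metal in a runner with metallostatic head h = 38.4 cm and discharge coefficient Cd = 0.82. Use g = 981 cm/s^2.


Formula: v = Cd * sqrt(2 * g * h)  (Torricelli with discharge coefficient)
2*g*h = 2 * 981 * 38.4 = 75340.8 cm^2/s^2
sqrt(75340.8) = 274.48279 cm/s
v = 0.82 * 274.48279 = 225.0759 cm/s

Final answer: 225.0759 cm/s


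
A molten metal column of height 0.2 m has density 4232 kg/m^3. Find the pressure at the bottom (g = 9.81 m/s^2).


Formula: P = rho * g * h
rho * g = 4232 * 9.81 = 41515.92 N/m^3
P = 41515.92 * 0.2 = 8303.1840 Pa

Final answer: 8303.1840 Pa


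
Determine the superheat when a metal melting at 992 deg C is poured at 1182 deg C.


Formula: Superheat = T_pour - T_melt
Superheat = 1182 - 992 = 190 deg C

Answer: 190 deg C


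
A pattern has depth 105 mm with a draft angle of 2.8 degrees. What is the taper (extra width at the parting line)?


Formula: taper = depth * tan(draft_angle)
tan(2.8 deg) = 0.0489082
taper = 105 mm * 0.0489082 = 5.1354 mm

Final answer: 5.1354 mm


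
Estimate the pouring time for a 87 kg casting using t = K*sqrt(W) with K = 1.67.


Formula: t = K * sqrt(W)
sqrt(W) = sqrt(87) = 9.32738
t = 1.67 * 9.32738 = 15.5767 s


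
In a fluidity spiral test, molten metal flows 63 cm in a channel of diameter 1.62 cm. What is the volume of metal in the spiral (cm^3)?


Formula: V = pi * (d/2)^2 * L  (cylinder volume)
Radius = 1.62/2 = 0.81 cm
V = pi * 0.81^2 * 63 = 129.8555 cm^3

Answer: 129.8555 cm^3


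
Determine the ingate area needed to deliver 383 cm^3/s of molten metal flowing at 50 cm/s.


Formula: A_ingate = Q / v  (continuity equation)
A = 383 cm^3/s / 50 cm/s = 7.6600 cm^2


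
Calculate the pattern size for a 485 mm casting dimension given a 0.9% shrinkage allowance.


Formula: L_pattern = L_casting * (1 + shrinkage_rate/100)
Shrinkage factor = 1 + 0.9/100 = 1.009
L_pattern = 485 mm * 1.009 = 489.3650 mm

Final answer: 489.3650 mm


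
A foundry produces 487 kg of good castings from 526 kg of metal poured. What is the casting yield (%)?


Formula: Casting Yield = (W_good / W_total) * 100
Yield = (487 kg / 526 kg) * 100 = 92.5856%

92.5856%


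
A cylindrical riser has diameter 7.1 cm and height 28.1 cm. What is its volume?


Formula: V = pi * (D/2)^2 * H  (cylinder volume)
Radius = D/2 = 7.1/2 = 3.55 cm
V = pi * 3.55^2 * 28.1 = 1112.5330 cm^3


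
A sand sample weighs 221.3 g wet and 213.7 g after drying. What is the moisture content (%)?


Formula: MC = (W_wet - W_dry) / W_wet * 100
Water mass = 221.3 - 213.7 = 7.6 g
MC = 7.6 / 221.3 * 100 = 3.4343%

3.4343%


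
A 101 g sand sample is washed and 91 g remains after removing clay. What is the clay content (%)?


Formula: Clay% = (W_total - W_washed) / W_total * 100
Clay mass = 101 - 91 = 10 g
Clay% = 10 / 101 * 100 = 9.9010%

Final answer: 9.9010%


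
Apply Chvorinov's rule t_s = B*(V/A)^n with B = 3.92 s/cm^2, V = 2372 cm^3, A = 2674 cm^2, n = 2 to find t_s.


Formula: t_s = B * (V/A)^n  (Chvorinov's rule, n=2)
Modulus M = V/A = 2372/2674 = 0.887061 cm
M^2 = 0.887061^2 = 0.786877 cm^2
t_s = 3.92 * 0.786877 = 3.0846 s

Final answer: 3.0846 s


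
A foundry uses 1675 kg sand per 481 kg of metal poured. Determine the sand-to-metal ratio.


Formula: Sand-to-Metal Ratio = W_sand / W_metal
Ratio = 1675 kg / 481 kg = 3.4823

Answer: 3.4823


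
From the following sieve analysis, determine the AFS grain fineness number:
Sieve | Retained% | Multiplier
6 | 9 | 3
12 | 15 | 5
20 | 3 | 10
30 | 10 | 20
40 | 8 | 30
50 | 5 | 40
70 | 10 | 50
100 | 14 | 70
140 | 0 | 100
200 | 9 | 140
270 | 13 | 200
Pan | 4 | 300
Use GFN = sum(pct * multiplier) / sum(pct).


Formula: GFN = sum(pct * multiplier) / sum(pct)
sum(pct * multiplier) = 7312
sum(pct) = 100
GFN = 7312 / 100 = 73.12

73.12


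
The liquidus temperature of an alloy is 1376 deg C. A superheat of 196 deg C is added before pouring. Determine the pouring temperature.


Formula: T_pour = T_melt + Superheat
T_pour = 1376 + 196 = 1572 deg C

Final answer: 1572 deg C


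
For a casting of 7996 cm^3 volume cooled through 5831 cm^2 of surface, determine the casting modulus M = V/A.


Formula: Casting Modulus M = V / A
M = 7996 cm^3 / 5831 cm^2 = 1.3713 cm

Final answer: 1.3713 cm


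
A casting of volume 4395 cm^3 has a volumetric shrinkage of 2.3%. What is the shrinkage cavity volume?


Formula: V_shrink = V_casting * shrinkage_pct / 100
V_shrink = 4395 cm^3 * 2.3 / 100 = 101.0850 cm^3

Answer: 101.0850 cm^3


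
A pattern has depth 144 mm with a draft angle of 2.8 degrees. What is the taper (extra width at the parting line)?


Formula: taper = depth * tan(draft_angle)
tan(2.8 deg) = 0.0489082
taper = 144 mm * 0.0489082 = 7.0428 mm

Answer: 7.0428 mm


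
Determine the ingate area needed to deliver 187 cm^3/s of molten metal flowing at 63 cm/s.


Formula: A_ingate = Q / v  (continuity equation)
A = 187 cm^3/s / 63 cm/s = 2.9683 cm^2

Answer: 2.9683 cm^2


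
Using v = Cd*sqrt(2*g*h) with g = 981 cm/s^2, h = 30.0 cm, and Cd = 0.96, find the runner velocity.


Formula: v = Cd * sqrt(2 * g * h)  (Torricelli with discharge coefficient)
2*g*h = 2 * 981 * 30.0 = 58860.0 cm^2/s^2
sqrt(58860.0) = 242.61080 cm/s
v = 0.96 * 242.61080 = 232.9064 cm/s

Final answer: 232.9064 cm/s


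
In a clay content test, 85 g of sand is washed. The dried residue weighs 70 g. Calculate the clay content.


Formula: Clay% = (W_total - W_washed) / W_total * 100
Clay mass = 85 - 70 = 15 g
Clay% = 15 / 85 * 100 = 17.6471%


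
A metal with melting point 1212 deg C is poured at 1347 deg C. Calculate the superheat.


Formula: Superheat = T_pour - T_melt
Superheat = 1347 - 1212 = 135 deg C

Final answer: 135 deg C


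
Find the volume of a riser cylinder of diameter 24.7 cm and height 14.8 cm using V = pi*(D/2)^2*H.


Formula: V = pi * (D/2)^2 * H  (cylinder volume)
Radius = D/2 = 24.7/2 = 12.35 cm
V = pi * 12.35^2 * 14.8 = 7091.6208 cm^3


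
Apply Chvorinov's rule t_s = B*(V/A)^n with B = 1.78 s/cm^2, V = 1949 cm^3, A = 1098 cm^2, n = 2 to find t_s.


Formula: t_s = B * (V/A)^n  (Chvorinov's rule, n=2)
Modulus M = V/A = 1949/1098 = 1.775046 cm
M^2 = 1.775046^2 = 3.150788 cm^2
t_s = 1.78 * 3.150788 = 5.6084 s


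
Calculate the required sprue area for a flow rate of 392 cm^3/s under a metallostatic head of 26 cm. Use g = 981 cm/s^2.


Formula: v = sqrt(2*g*h), A = Q/v
Velocity: v = sqrt(2 * 981 * 26) = sqrt(51012) = 225.8584 cm/s
Sprue area: A = Q / v = 392 / 225.8584 = 1.7356 cm^2

1.7356 cm^2


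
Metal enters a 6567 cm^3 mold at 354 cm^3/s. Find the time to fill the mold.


Formula: t_fill = V_mold / Q_flow
t = 6567 cm^3 / 354 cm^3/s = 18.5508 s


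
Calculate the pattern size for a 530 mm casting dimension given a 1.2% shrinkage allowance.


Formula: L_pattern = L_casting * (1 + shrinkage_rate/100)
Shrinkage factor = 1 + 1.2/100 = 1.012
L_pattern = 530 mm * 1.012 = 536.3600 mm


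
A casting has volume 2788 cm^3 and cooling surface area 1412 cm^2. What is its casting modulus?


Formula: Casting Modulus M = V / A
M = 2788 cm^3 / 1412 cm^2 = 1.9745 cm

Answer: 1.9745 cm


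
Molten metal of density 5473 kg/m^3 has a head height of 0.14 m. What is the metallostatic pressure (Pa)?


Formula: P = rho * g * h
rho * g = 5473 * 9.81 = 53690.13 N/m^3
P = 53690.13 * 0.14 = 7516.6182 Pa

Final answer: 7516.6182 Pa


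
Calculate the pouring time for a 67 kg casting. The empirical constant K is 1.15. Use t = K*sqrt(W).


Formula: t = K * sqrt(W)
sqrt(W) = sqrt(67) = 8.18535
t = 1.15 * 8.18535 = 9.4132 s

Final answer: 9.4132 s


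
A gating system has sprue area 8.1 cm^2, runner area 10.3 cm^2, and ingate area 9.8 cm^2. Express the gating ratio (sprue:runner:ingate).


Sprue:Runner:Ingate = 1 : 10.3/8.1 : 9.8/8.1 = 1:1.27:1.21

Answer: 1:1.27:1.21


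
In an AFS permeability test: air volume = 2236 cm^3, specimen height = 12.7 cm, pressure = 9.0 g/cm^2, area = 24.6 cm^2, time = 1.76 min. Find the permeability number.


Formula: Permeability Number P = (V * H) / (p * A * t)
Numerator: V * H = 2236 * 12.7 = 28397.2
Denominator: p * A * t = 9.0 * 24.6 * 1.76 = 389.664
P = 28397.2 / 389.664 = 72.8761

72.8761


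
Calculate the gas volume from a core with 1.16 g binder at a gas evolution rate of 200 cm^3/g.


Formula: V_gas = W_binder * gas_evolution_rate
V = 1.16 g * 200 cm^3/g = 232.0000 cm^3

Final answer: 232.0000 cm^3


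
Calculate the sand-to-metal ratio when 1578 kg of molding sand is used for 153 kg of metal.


Formula: Sand-to-Metal Ratio = W_sand / W_metal
Ratio = 1578 kg / 153 kg = 10.3137

Final answer: 10.3137


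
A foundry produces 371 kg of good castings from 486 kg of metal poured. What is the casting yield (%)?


Formula: Casting Yield = (W_good / W_total) * 100
Yield = (371 kg / 486 kg) * 100 = 76.3374%

76.3374%


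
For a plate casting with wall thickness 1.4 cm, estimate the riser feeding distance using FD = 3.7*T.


Formula: FD = 3.7 * T  (riser feeding-distance rule)
FD = 3.7 * 1.4 cm = 5.1800 cm

Final answer: 5.1800 cm


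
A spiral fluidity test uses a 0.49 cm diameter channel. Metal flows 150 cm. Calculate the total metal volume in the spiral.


Formula: V = pi * (d/2)^2 * L  (cylinder volume)
Radius = 0.49/2 = 0.245 cm
V = pi * 0.245^2 * 150 = 28.2861 cm^3


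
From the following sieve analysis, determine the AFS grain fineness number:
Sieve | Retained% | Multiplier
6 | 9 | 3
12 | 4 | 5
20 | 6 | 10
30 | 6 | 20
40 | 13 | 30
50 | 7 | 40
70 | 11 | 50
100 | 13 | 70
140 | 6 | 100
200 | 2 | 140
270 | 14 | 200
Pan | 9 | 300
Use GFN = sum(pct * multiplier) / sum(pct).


Formula: GFN = sum(pct * multiplier) / sum(pct)
sum(pct * multiplier) = 8737
sum(pct) = 100
GFN = 8737 / 100 = 87.37

Answer: 87.37


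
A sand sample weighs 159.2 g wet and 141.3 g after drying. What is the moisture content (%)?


Formula: MC = (W_wet - W_dry) / W_wet * 100
Water mass = 159.2 - 141.3 = 17.9 g
MC = 17.9 / 159.2 * 100 = 11.2437%

Final answer: 11.2437%


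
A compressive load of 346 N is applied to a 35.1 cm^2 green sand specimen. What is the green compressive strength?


Formula: Compressive Strength = Force / Area
Strength = 346 N / 35.1 cm^2 = 9.8575 N/cm^2

Final answer: 9.8575 N/cm^2


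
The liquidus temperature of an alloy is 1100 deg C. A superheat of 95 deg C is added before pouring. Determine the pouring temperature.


Formula: T_pour = T_melt + Superheat
T_pour = 1100 + 95 = 1195 deg C


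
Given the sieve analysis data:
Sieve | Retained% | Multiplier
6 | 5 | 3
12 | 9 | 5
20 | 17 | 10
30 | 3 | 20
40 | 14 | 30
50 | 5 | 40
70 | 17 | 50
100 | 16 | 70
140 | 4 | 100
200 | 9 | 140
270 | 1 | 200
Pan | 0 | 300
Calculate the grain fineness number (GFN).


Formula: GFN = sum(pct * multiplier) / sum(pct)
sum(pct * multiplier) = 4740
sum(pct) = 100
GFN = 4740 / 100 = 47.40

Answer: 47.40


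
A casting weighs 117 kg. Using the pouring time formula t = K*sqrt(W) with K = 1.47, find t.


Formula: t = K * sqrt(W)
sqrt(W) = sqrt(117) = 10.81665
t = 1.47 * 10.81665 = 15.9005 s

Answer: 15.9005 s


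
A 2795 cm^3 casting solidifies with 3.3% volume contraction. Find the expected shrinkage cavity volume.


Formula: V_shrink = V_casting * shrinkage_pct / 100
V_shrink = 2795 cm^3 * 3.3 / 100 = 92.2350 cm^3

Final answer: 92.2350 cm^3


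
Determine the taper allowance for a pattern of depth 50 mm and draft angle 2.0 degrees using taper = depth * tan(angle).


Formula: taper = depth * tan(draft_angle)
tan(2.0 deg) = 0.0349208
taper = 50 mm * 0.0349208 = 1.7460 mm

1.7460 mm


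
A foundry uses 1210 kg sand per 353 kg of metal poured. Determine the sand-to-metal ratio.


Formula: Sand-to-Metal Ratio = W_sand / W_metal
Ratio = 1210 kg / 353 kg = 3.4278

Final answer: 3.4278


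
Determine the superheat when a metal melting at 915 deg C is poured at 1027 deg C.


Formula: Superheat = T_pour - T_melt
Superheat = 1027 - 915 = 112 deg C


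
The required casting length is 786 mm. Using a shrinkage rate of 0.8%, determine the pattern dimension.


Formula: L_pattern = L_casting * (1 + shrinkage_rate/100)
Shrinkage factor = 1 + 0.8/100 = 1.008
L_pattern = 786 mm * 1.008 = 792.2880 mm

Answer: 792.2880 mm


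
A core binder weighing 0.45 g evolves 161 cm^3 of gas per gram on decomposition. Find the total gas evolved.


Formula: V_gas = W_binder * gas_evolution_rate
V = 0.45 g * 161 cm^3/g = 72.4500 cm^3

Answer: 72.4500 cm^3


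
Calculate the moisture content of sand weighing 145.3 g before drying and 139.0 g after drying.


Formula: MC = (W_wet - W_dry) / W_wet * 100
Water mass = 145.3 - 139.0 = 6.3 g
MC = 6.3 / 145.3 * 100 = 4.3359%

4.3359%


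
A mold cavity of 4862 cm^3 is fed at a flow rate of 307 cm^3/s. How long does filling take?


Formula: t_fill = V_mold / Q_flow
t = 4862 cm^3 / 307 cm^3/s = 15.8371 s

Answer: 15.8371 s


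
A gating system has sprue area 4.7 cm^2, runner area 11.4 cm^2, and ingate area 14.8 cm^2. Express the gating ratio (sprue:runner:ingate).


Sprue:Runner:Ingate = 1 : 11.4/4.7 : 14.8/4.7 = 1:2.43:3.15

Answer: 1:2.43:3.15


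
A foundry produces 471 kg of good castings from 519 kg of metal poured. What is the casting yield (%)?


Formula: Casting Yield = (W_good / W_total) * 100
Yield = (471 kg / 519 kg) * 100 = 90.7514%

Final answer: 90.7514%


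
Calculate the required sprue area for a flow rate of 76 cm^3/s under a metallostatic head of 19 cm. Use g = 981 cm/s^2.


Formula: v = sqrt(2*g*h), A = Q/v
Velocity: v = sqrt(2 * 981 * 19) = sqrt(37278) = 193.0751 cm/s
Sprue area: A = Q / v = 76 / 193.0751 = 0.3936 cm^2

0.3936 cm^2


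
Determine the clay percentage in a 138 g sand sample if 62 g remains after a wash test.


Formula: Clay% = (W_total - W_washed) / W_total * 100
Clay mass = 138 - 62 = 76 g
Clay% = 76 / 138 * 100 = 55.0725%


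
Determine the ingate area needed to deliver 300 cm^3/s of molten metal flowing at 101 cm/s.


Formula: A_ingate = Q / v  (continuity equation)
A = 300 cm^3/s / 101 cm/s = 2.9703 cm^2

2.9703 cm^2


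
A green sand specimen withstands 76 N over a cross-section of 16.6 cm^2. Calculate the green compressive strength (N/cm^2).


Formula: Compressive Strength = Force / Area
Strength = 76 N / 16.6 cm^2 = 4.5783 N/cm^2

4.5783 N/cm^2


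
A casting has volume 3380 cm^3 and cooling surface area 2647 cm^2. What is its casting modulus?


Formula: Casting Modulus M = V / A
M = 3380 cm^3 / 2647 cm^2 = 1.2769 cm


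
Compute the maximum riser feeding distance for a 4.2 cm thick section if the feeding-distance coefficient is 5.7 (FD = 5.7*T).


Formula: FD = 5.7 * T  (riser feeding-distance rule)
FD = 5.7 * 4.2 cm = 23.9400 cm

Answer: 23.9400 cm


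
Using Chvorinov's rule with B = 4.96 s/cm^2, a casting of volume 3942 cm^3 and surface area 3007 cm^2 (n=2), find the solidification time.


Formula: t_s = B * (V/A)^n  (Chvorinov's rule, n=2)
Modulus M = V/A = 3942/3007 = 1.310941 cm
M^2 = 1.310941^2 = 1.718566 cm^2
t_s = 4.96 * 1.718566 = 8.5241 s


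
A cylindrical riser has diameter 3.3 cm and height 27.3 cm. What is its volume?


Formula: V = pi * (D/2)^2 * H  (cylinder volume)
Radius = D/2 = 3.3/2 = 1.65 cm
V = pi * 1.65^2 * 27.3 = 233.4965 cm^3


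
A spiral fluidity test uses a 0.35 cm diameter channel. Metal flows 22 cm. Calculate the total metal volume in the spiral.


Formula: V = pi * (d/2)^2 * L  (cylinder volume)
Radius = 0.35/2 = 0.175 cm
V = pi * 0.175^2 * 22 = 2.1166 cm^3

Final answer: 2.1166 cm^3


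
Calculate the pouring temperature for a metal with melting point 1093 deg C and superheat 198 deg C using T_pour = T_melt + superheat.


Formula: T_pour = T_melt + Superheat
T_pour = 1093 + 198 = 1291 deg C

1291 deg C


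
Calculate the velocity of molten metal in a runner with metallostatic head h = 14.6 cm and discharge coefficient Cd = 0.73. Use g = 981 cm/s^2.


Formula: v = Cd * sqrt(2 * g * h)  (Torricelli with discharge coefficient)
2*g*h = 2 * 981 * 14.6 = 28645.2 cm^2/s^2
sqrt(28645.2) = 169.24893 cm/s
v = 0.73 * 169.24893 = 123.5517 cm/s

Final answer: 123.5517 cm/s


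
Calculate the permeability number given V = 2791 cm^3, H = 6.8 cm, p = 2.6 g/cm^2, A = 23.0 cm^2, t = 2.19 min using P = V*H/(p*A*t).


Formula: Permeability Number P = (V * H) / (p * A * t)
Numerator: V * H = 2791 * 6.8 = 18978.8
Denominator: p * A * t = 2.6 * 23.0 * 2.19 = 130.962
P = 18978.8 / 130.962 = 144.9184

Answer: 144.9184


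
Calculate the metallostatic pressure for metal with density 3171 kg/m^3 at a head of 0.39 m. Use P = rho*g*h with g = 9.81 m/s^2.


Formula: P = rho * g * h
rho * g = 3171 * 9.81 = 31107.51 N/m^3
P = 31107.51 * 0.39 = 12131.9289 Pa

12131.9289 Pa


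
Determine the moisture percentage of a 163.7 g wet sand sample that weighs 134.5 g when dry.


Formula: MC = (W_wet - W_dry) / W_wet * 100
Water mass = 163.7 - 134.5 = 29.2 g
MC = 29.2 / 163.7 * 100 = 17.8375%


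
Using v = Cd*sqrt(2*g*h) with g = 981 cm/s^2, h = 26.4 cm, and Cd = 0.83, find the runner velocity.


Formula: v = Cd * sqrt(2 * g * h)  (Torricelli with discharge coefficient)
2*g*h = 2 * 981 * 26.4 = 51796.8 cm^2/s^2
sqrt(51796.8) = 227.58910 cm/s
v = 0.83 * 227.58910 = 188.8990 cm/s


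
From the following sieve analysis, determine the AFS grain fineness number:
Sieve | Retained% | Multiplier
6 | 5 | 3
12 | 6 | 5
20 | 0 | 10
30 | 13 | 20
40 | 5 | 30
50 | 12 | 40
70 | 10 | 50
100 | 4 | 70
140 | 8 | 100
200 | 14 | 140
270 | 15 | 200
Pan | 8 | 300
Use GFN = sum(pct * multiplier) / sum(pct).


Formula: GFN = sum(pct * multiplier) / sum(pct)
sum(pct * multiplier) = 9875
sum(pct) = 100
GFN = 9875 / 100 = 98.75

98.75


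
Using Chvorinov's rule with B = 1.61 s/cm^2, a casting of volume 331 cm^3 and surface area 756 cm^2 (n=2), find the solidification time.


Formula: t_s = B * (V/A)^n  (Chvorinov's rule, n=2)
Modulus M = V/A = 331/756 = 0.437831 cm
M^2 = 0.437831^2 = 0.191696 cm^2
t_s = 1.61 * 0.191696 = 0.3086 s

0.3086 s


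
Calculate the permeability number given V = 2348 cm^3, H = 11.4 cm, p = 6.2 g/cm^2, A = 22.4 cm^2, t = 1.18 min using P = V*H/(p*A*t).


Formula: Permeability Number P = (V * H) / (p * A * t)
Numerator: V * H = 2348 * 11.4 = 26767.2
Denominator: p * A * t = 6.2 * 22.4 * 1.18 = 163.8784
P = 26767.2 / 163.8784 = 163.3357

163.3357


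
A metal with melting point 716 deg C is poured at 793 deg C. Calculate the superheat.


Formula: Superheat = T_pour - T_melt
Superheat = 793 - 716 = 77 deg C


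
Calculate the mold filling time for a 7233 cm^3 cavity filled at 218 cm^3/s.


Formula: t_fill = V_mold / Q_flow
t = 7233 cm^3 / 218 cm^3/s = 33.1789 s

Final answer: 33.1789 s


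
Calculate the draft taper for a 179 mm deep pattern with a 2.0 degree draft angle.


Formula: taper = depth * tan(draft_angle)
tan(2.0 deg) = 0.0349208
taper = 179 mm * 0.0349208 = 6.2508 mm


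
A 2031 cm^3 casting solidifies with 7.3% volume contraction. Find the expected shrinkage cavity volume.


Formula: V_shrink = V_casting * shrinkage_pct / 100
V_shrink = 2031 cm^3 * 7.3 / 100 = 148.2630 cm^3


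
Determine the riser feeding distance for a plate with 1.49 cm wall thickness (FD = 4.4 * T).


Formula: FD = 4.4 * T  (riser feeding-distance rule)
FD = 4.4 * 1.49 cm = 6.5560 cm

Final answer: 6.5560 cm


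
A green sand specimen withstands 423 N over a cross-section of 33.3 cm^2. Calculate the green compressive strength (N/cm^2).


Formula: Compressive Strength = Force / Area
Strength = 423 N / 33.3 cm^2 = 12.7027 N/cm^2

Final answer: 12.7027 N/cm^2


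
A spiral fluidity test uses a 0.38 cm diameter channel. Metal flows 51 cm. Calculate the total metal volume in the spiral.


Formula: V = pi * (d/2)^2 * L  (cylinder volume)
Radius = 0.38/2 = 0.19 cm
V = pi * 0.19^2 * 51 = 5.7840 cm^3

5.7840 cm^3


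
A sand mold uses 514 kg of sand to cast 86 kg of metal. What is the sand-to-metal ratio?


Formula: Sand-to-Metal Ratio = W_sand / W_metal
Ratio = 514 kg / 86 kg = 5.9767

Answer: 5.9767


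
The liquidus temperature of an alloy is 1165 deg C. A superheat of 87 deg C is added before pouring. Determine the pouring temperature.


Formula: T_pour = T_melt + Superheat
T_pour = 1165 + 87 = 1252 deg C

Answer: 1252 deg C


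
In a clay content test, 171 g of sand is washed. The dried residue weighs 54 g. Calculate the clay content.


Formula: Clay% = (W_total - W_washed) / W_total * 100
Clay mass = 171 - 54 = 117 g
Clay% = 117 / 171 * 100 = 68.4211%

Final answer: 68.4211%


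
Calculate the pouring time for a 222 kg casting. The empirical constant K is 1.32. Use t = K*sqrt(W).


Formula: t = K * sqrt(W)
sqrt(W) = sqrt(222) = 14.89966
t = 1.32 * 14.89966 = 19.6676 s

Answer: 19.6676 s


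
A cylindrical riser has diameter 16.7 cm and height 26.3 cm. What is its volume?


Formula: V = pi * (D/2)^2 * H  (cylinder volume)
Radius = D/2 = 16.7/2 = 8.35 cm
V = pi * 8.35^2 * 26.3 = 5760.7439 cm^3

Final answer: 5760.7439 cm^3


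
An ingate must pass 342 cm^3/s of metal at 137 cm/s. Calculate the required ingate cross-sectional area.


Formula: A_ingate = Q / v  (continuity equation)
A = 342 cm^3/s / 137 cm/s = 2.4964 cm^2


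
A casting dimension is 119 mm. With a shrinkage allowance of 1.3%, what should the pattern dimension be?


Formula: L_pattern = L_casting * (1 + shrinkage_rate/100)
Shrinkage factor = 1 + 1.3/100 = 1.013
L_pattern = 119 mm * 1.013 = 120.5470 mm


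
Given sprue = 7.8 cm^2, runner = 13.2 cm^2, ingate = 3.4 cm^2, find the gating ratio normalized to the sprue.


Sprue:Runner:Ingate = 1 : 13.2/7.8 : 3.4/7.8 = 1:1.69:0.44

Answer: 1:1.69:0.44


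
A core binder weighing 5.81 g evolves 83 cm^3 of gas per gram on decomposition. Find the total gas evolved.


Formula: V_gas = W_binder * gas_evolution_rate
V = 5.81 g * 83 cm^3/g = 482.2300 cm^3

Final answer: 482.2300 cm^3


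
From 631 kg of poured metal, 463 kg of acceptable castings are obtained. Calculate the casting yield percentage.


Formula: Casting Yield = (W_good / W_total) * 100
Yield = (463 kg / 631 kg) * 100 = 73.3756%


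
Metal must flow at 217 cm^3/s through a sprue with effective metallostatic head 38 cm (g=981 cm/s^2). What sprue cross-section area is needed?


Formula: v = sqrt(2*g*h), A = Q/v
Velocity: v = sqrt(2 * 981 * 38) = sqrt(74556) = 273.0494 cm/s
Sprue area: A = Q / v = 217 / 273.0494 = 0.7947 cm^2


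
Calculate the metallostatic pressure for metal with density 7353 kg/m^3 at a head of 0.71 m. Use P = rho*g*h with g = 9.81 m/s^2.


Formula: P = rho * g * h
rho * g = 7353 * 9.81 = 72132.93 N/m^3
P = 72132.93 * 0.71 = 51214.3803 Pa

Final answer: 51214.3803 Pa


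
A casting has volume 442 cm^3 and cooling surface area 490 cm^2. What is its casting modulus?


Formula: Casting Modulus M = V / A
M = 442 cm^3 / 490 cm^2 = 0.9020 cm

0.9020 cm


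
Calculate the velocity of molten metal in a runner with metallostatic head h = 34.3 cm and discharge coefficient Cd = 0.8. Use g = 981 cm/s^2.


Formula: v = Cd * sqrt(2 * g * h)  (Torricelli with discharge coefficient)
2*g*h = 2 * 981 * 34.3 = 67296.6 cm^2/s^2
sqrt(67296.6) = 259.41588 cm/s
v = 0.8 * 259.41588 = 207.5327 cm/s

Final answer: 207.5327 cm/s


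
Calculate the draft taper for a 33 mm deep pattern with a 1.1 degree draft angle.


Formula: taper = depth * tan(draft_angle)
tan(1.1 deg) = 0.0192010
taper = 33 mm * 0.0192010 = 0.6336 mm

0.6336 mm


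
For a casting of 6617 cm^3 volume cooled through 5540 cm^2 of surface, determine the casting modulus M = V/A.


Formula: Casting Modulus M = V / A
M = 6617 cm^3 / 5540 cm^2 = 1.1944 cm


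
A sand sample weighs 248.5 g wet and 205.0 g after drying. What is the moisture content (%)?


Formula: MC = (W_wet - W_dry) / W_wet * 100
Water mass = 248.5 - 205.0 = 43.5 g
MC = 43.5 / 248.5 * 100 = 17.5050%

17.5050%


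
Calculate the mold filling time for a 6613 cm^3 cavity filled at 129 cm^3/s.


Formula: t_fill = V_mold / Q_flow
t = 6613 cm^3 / 129 cm^3/s = 51.2636 s

51.2636 s


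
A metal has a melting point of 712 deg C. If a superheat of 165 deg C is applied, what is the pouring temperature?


Formula: T_pour = T_melt + Superheat
T_pour = 712 + 165 = 877 deg C

Final answer: 877 deg C


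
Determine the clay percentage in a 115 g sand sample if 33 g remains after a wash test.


Formula: Clay% = (W_total - W_washed) / W_total * 100
Clay mass = 115 - 33 = 82 g
Clay% = 82 / 115 * 100 = 71.3043%

71.3043%


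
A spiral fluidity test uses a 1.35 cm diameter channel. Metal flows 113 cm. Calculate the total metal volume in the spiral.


Formula: V = pi * (d/2)^2 * L  (cylinder volume)
Radius = 1.35/2 = 0.675 cm
V = pi * 0.675^2 * 113 = 161.7469 cm^3

161.7469 cm^3


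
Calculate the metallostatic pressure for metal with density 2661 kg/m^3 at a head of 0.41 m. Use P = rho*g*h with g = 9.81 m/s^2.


Formula: P = rho * g * h
rho * g = 2661 * 9.81 = 26104.41 N/m^3
P = 26104.41 * 0.41 = 10702.8081 Pa

10702.8081 Pa


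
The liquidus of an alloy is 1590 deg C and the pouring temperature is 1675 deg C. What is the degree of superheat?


Formula: Superheat = T_pour - T_melt
Superheat = 1675 - 1590 = 85 deg C


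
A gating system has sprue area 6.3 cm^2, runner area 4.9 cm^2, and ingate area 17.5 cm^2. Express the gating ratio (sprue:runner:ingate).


Sprue:Runner:Ingate = 1 : 4.9/6.3 : 17.5/6.3 = 1:0.78:2.78


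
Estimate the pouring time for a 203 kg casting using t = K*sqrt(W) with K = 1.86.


Formula: t = K * sqrt(W)
sqrt(W) = sqrt(203) = 14.24781
t = 1.86 * 14.24781 = 26.5009 s

26.5009 s


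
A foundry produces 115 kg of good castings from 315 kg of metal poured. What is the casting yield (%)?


Formula: Casting Yield = (W_good / W_total) * 100
Yield = (115 kg / 315 kg) * 100 = 36.5079%

Answer: 36.5079%


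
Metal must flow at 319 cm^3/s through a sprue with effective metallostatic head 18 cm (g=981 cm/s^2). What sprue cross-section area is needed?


Formula: v = sqrt(2*g*h), A = Q/v
Velocity: v = sqrt(2 * 981 * 18) = sqrt(35316) = 187.9255 cm/s
Sprue area: A = Q / v = 319 / 187.9255 = 1.6975 cm^2

Final answer: 1.6975 cm^2


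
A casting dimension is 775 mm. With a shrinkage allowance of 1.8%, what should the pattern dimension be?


Formula: L_pattern = L_casting * (1 + shrinkage_rate/100)
Shrinkage factor = 1 + 1.8/100 = 1.018
L_pattern = 775 mm * 1.018 = 788.9500 mm

788.9500 mm


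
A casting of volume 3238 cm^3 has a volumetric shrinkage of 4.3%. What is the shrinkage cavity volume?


Formula: V_shrink = V_casting * shrinkage_pct / 100
V_shrink = 3238 cm^3 * 4.3 / 100 = 139.2340 cm^3

Final answer: 139.2340 cm^3
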